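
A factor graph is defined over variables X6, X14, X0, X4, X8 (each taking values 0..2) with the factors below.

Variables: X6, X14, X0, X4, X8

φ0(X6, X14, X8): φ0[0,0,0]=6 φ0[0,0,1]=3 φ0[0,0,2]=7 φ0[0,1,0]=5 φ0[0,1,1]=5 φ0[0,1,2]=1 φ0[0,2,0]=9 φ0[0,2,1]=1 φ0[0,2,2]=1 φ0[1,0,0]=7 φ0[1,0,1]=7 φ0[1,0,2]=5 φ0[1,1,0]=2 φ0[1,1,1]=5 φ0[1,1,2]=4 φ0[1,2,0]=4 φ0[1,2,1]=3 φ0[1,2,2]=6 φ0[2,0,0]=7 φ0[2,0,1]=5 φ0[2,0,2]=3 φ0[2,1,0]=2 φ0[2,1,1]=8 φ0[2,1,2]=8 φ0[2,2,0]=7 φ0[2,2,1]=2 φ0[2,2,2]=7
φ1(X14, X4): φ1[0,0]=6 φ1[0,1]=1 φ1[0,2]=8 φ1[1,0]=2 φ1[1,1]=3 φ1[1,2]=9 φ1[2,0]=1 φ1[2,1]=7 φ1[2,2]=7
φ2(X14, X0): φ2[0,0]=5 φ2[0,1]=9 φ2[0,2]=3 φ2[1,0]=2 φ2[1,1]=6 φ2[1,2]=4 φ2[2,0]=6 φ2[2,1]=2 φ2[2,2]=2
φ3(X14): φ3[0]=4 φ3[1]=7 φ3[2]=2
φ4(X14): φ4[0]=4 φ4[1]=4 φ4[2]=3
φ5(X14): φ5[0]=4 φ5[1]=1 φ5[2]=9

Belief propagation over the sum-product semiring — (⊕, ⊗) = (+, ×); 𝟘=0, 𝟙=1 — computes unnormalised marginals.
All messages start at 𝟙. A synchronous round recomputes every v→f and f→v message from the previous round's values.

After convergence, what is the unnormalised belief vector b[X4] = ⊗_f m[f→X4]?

b[X4] = [374880, 245920, 707360]

init: all messages = 𝟙 over 3 values
r1 m[φ0→X6] = [38, 43, 49]
r1 m[φ0→X14] = [50, 40, 40]
r1 m[φ0→X8] = [49, 39, 42]
r1 m[φ1→X14] = [15, 14, 15]
r1 m[φ1→X4] = [9, 11, 24]
r1 m[φ2→X14] = [17, 12, 10]
r1 m[φ2→X0] = [13, 17, 9]
r1 m[φ3→X14] = [4, 7, 2]
r1 m[φ4→X14] = [4, 4, 3]
r1 m[φ5→X14] = [4, 1, 9]
r1 m[X6→φ0] = [1, 1, 1]
r1 m[X14→φ0] = [1, 1, 1]
r1 m[X14→φ1] = [1, 1, 1]
r1 m[X14→φ2] = [1, 1, 1]
r1 m[X14→φ3] = [1, 1, 1]
r1 m[X14→φ4] = [1, 1, 1]
r1 m[X14→φ5] = [1, 1, 1]
r1 m[X0→φ2] = [1, 1, 1]
r1 m[X4→φ1] = [1, 1, 1]
r1 m[X8→φ0] = [1, 1, 1]
r2 m[φ0→X6] = [38, 43, 49]
r2 m[φ0→X14] = [50, 40, 40]
r2 m[φ0→X8] = [49, 39, 42]
r2 m[φ1→X14] = [15, 14, 15]
r2 m[φ1→X4] = [9, 11, 24]
r2 m[φ2→X14] = [17, 12, 10]
r2 m[φ2→X0] = [13, 17, 9]
r2 m[φ3→X14] = [4, 7, 2]
r2 m[φ4→X14] = [4, 4, 3]
r2 m[φ5→X14] = [4, 1, 9]
r2 m[X6→φ0] = [1, 1, 1]
r2 m[X14→φ0] = [16320, 4704, 8100]
r2 m[X14→φ1] = [54400, 13440, 21600]
r2 m[X14→φ2] = [48000, 15680, 32400]
r2 m[X14→φ3] = [204000, 26880, 162000]
r2 m[X14→φ4] = [204000, 47040, 108000]
r2 m[X14→φ5] = [204000, 188160, 36000]
r2 m[X0→φ2] = [1, 1, 1]
r2 m[X4→φ1] = [1, 1, 1]
r2 m[X8→φ0] = [1, 1, 1]
r3 m[φ0→X6] = [401964, 467124, 459072]
r3 m[φ0→X14] = [50, 40, 40]
r3 m[φ0→X8] = [530736, 378072, 419352]
r3 m[φ1→X14] = [15, 14, 15]
r3 m[φ1→X4] = [374880, 245920, 707360]
r3 m[φ2→X14] = [17, 12, 10]
r3 m[φ2→X0] = [465760, 590880, 271520]
r3 m[φ3→X14] = [4, 7, 2]
r3 m[φ4→X14] = [4, 4, 3]
r3 m[φ5→X14] = [4, 1, 9]
r3 m[X6→φ0] = [1, 1, 1]
r3 m[X14→φ0] = [16320, 4704, 8100]
r3 m[X14→φ1] = [54400, 13440, 21600]
r3 m[X14→φ2] = [48000, 15680, 32400]
r3 m[X14→φ3] = [204000, 26880, 162000]
r3 m[X14→φ4] = [204000, 47040, 108000]
r3 m[X14→φ5] = [204000, 188160, 36000]
r3 m[X0→φ2] = [1, 1, 1]
r3 m[X4→φ1] = [1, 1, 1]
r3 m[X8→φ0] = [1, 1, 1]
r4 m[φ0→X6] = [401964, 467124, 459072]
r4 m[φ0→X14] = [50, 40, 40]
r4 m[φ0→X8] = [530736, 378072, 419352]
r4 m[φ1→X14] = [15, 14, 15]
r4 m[φ1→X4] = [374880, 245920, 707360]
r4 m[φ2→X14] = [17, 12, 10]
r4 m[φ2→X0] = [465760, 590880, 271520]
r4 m[φ3→X14] = [4, 7, 2]
r4 m[φ4→X14] = [4, 4, 3]
r4 m[φ5→X14] = [4, 1, 9]
r4 m[X6→φ0] = [1, 1, 1]
r4 m[X14→φ0] = [16320, 4704, 8100]
r4 m[X14→φ1] = [54400, 13440, 21600]
r4 m[X14→φ2] = [48000, 15680, 32400]
r4 m[X14→φ3] = [204000, 26880, 162000]
r4 m[X14→φ4] = [204000, 47040, 108000]
r4 m[X14→φ5] = [204000, 188160, 36000]
r4 m[X0→φ2] = [1, 1, 1]
r4 m[X4→φ1] = [1, 1, 1]
r4 m[X8→φ0] = [1, 1, 1]
fixed point reached at round 4
b[X4] = ⊗ incoming = [374880, 245920, 707360]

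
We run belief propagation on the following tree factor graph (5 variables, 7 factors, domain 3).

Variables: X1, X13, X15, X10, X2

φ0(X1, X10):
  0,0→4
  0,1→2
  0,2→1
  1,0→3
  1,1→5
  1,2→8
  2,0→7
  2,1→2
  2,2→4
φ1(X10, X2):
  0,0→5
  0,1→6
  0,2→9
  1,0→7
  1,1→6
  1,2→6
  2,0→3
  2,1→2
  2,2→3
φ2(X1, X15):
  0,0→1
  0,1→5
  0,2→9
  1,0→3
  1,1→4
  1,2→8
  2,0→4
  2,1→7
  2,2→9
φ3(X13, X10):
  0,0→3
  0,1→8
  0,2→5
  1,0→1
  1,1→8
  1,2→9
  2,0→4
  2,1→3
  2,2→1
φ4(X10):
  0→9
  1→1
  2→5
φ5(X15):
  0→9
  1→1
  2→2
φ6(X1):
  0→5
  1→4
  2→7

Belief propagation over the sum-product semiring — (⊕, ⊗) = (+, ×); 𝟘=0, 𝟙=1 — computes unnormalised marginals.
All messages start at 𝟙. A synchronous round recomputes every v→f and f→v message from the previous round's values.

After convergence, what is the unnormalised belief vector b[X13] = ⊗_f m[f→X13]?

init: all messages = 𝟙 over 3 values
r1 m[φ0→X1] = [7, 16, 13]
r1 m[φ0→X10] = [14, 9, 13]
r1 m[φ1→X10] = [20, 19, 8]
r1 m[φ1→X2] = [15, 14, 18]
r1 m[φ2→X1] = [15, 15, 20]
r1 m[φ2→X15] = [8, 16, 26]
r1 m[φ3→X13] = [16, 18, 8]
r1 m[φ3→X10] = [8, 19, 15]
r1 m[φ4→X10] = [9, 1, 5]
r1 m[φ5→X15] = [9, 1, 2]
r1 m[φ6→X1] = [5, 4, 7]
r1 m[X1→φ0] = [1, 1, 1]
r1 m[X1→φ2] = [1, 1, 1]
r1 m[X1→φ6] = [1, 1, 1]
r1 m[X13→φ3] = [1, 1, 1]
r1 m[X15→φ2] = [1, 1, 1]
r1 m[X15→φ5] = [1, 1, 1]
r1 m[X10→φ0] = [1, 1, 1]
r1 m[X10→φ1] = [1, 1, 1]
r1 m[X10→φ3] = [1, 1, 1]
r1 m[X10→φ4] = [1, 1, 1]
r1 m[X2→φ1] = [1, 1, 1]
r2 m[φ0→X1] = [7, 16, 13]
r2 m[φ0→X10] = [14, 9, 13]
r2 m[φ1→X10] = [20, 19, 8]
r2 m[φ1→X2] = [15, 14, 18]
r2 m[φ2→X1] = [15, 15, 20]
r2 m[φ2→X15] = [8, 16, 26]
r2 m[φ3→X13] = [16, 18, 8]
r2 m[φ3→X10] = [8, 19, 15]
r2 m[φ4→X10] = [9, 1, 5]
r2 m[φ5→X15] = [9, 1, 2]
r2 m[φ6→X1] = [5, 4, 7]
r2 m[X1→φ0] = [75, 60, 140]
r2 m[X1→φ2] = [35, 64, 91]
r2 m[X1→φ6] = [105, 240, 260]
r2 m[X13→φ3] = [1, 1, 1]
r2 m[X15→φ2] = [9, 1, 2]
r2 m[X15→φ5] = [8, 16, 26]
r2 m[X10→φ0] = [1440, 361, 600]
r2 m[X10→φ1] = [1008, 171, 975]
r2 m[X10→φ3] = [2520, 171, 520]
r2 m[X10→φ4] = [2240, 3249, 1560]
r2 m[X2→φ1] = [1, 1, 1]
r3 m[φ0→X1] = [7082, 10925, 13202]
r3 m[φ0→X10] = [1460, 730, 1115]
r3 m[φ1→X10] = [20, 19, 8]
r3 m[φ1→X2] = [9162, 9024, 13023]
r3 m[φ2→X1] = [32, 47, 61]
r3 m[φ2→X15] = [591, 1068, 1646]
r3 m[φ3→X13] = [11528, 8568, 11113]
r3 m[φ3→X10] = [8, 19, 15]
r3 m[φ4→X10] = [9, 1, 5]
r3 m[φ5→X15] = [9, 1, 2]
r3 m[φ6→X1] = [5, 4, 7]
r3 m[X1→φ0] = [75, 60, 140]
r3 m[X1→φ2] = [35, 64, 91]
r3 m[X1→φ6] = [105, 240, 260]
r3 m[X13→φ3] = [1, 1, 1]
r3 m[X15→φ2] = [9, 1, 2]
r3 m[X15→φ5] = [8, 16, 26]
r3 m[X10→φ0] = [1440, 361, 600]
r3 m[X10→φ1] = [1008, 171, 975]
r3 m[X10→φ3] = [2520, 171, 520]
r3 m[X10→φ4] = [2240, 3249, 1560]
r3 m[X2→φ1] = [1, 1, 1]
r4 m[φ0→X1] = [7082, 10925, 13202]
r4 m[φ0→X10] = [1460, 730, 1115]
r4 m[φ1→X10] = [20, 19, 8]
r4 m[φ1→X2] = [9162, 9024, 13023]
r4 m[φ2→X1] = [32, 47, 61]
r4 m[φ2→X15] = [591, 1068, 1646]
r4 m[φ3→X13] = [11528, 8568, 11113]
r4 m[φ3→X10] = [8, 19, 15]
r4 m[φ4→X10] = [9, 1, 5]
r4 m[φ5→X15] = [9, 1, 2]
r4 m[φ6→X1] = [5, 4, 7]
r4 m[X1→φ0] = [160, 188, 427]
r4 m[X1→φ2] = [35410, 43700, 92414]
r4 m[X1→φ6] = [226624, 513475, 805322]
r4 m[X13→φ3] = [1, 1, 1]
r4 m[X15→φ2] = [9, 1, 2]
r4 m[X15→φ5] = [591, 1068, 1646]
r4 m[X10→φ0] = [1440, 361, 600]
r4 m[X10→φ1] = [105120, 13870, 83625]
r4 m[X10→φ3] = [262800, 13870, 44600]
r4 m[X10→φ4] = [233600, 263530, 133800]
r4 m[X2→φ1] = [1, 1, 1]
r5 m[φ0→X1] = [7082, 10925, 13202]
r5 m[φ0→X10] = [4193, 2114, 3372]
r5 m[φ1→X10] = [20, 19, 8]
r5 m[φ1→X2] = [873565, 881190, 1280175]
r5 m[φ2→X1] = [32, 47, 61]
r5 m[φ2→X15] = [536166, 998748, 1500016]
r5 m[φ3→X13] = [1122360, 775160, 1137410]
r5 m[φ3→X10] = [8, 19, 15]
r5 m[φ4→X10] = [9, 1, 5]
r5 m[φ5→X15] = [9, 1, 2]
r5 m[φ6→X1] = [5, 4, 7]
r5 m[X1→φ0] = [160, 188, 427]
r5 m[X1→φ2] = [35410, 43700, 92414]
r5 m[X1→φ6] = [226624, 513475, 805322]
r5 m[X13→φ3] = [1, 1, 1]
r5 m[X15→φ2] = [9, 1, 2]
r5 m[X15→φ5] = [591, 1068, 1646]
r5 m[X10→φ0] = [1440, 361, 600]
r5 m[X10→φ1] = [105120, 13870, 83625]
r5 m[X10→φ3] = [262800, 13870, 44600]
r5 m[X10→φ4] = [233600, 263530, 133800]
r5 m[X2→φ1] = [1, 1, 1]
r6 m[φ0→X1] = [7082, 10925, 13202]
r6 m[φ0→X10] = [4193, 2114, 3372]
r6 m[φ1→X10] = [20, 19, 8]
r6 m[φ1→X2] = [873565, 881190, 1280175]
r6 m[φ2→X1] = [32, 47, 61]
r6 m[φ2→X15] = [536166, 998748, 1500016]
r6 m[φ3→X13] = [1122360, 775160, 1137410]
r6 m[φ3→X10] = [8, 19, 15]
r6 m[φ4→X10] = [9, 1, 5]
r6 m[φ5→X15] = [9, 1, 2]
r6 m[φ6→X1] = [5, 4, 7]
r6 m[X1→φ0] = [160, 188, 427]
r6 m[X1→φ2] = [35410, 43700, 92414]
r6 m[X1→φ6] = [226624, 513475, 805322]
r6 m[X13→φ3] = [1, 1, 1]
r6 m[X15→φ2] = [9, 1, 2]
r6 m[X15→φ5] = [536166, 998748, 1500016]
r6 m[X10→φ0] = [1440, 361, 600]
r6 m[X10→φ1] = [301896, 40166, 252900]
r6 m[X10→φ3] = [754740, 40166, 134880]
r6 m[X10→φ4] = [670880, 763154, 404640]
r6 m[X2→φ1] = [1, 1, 1]
r7 m[φ0→X1] = [7082, 10925, 13202]
r7 m[φ0→X10] = [4193, 2114, 3372]
r7 m[φ1→X10] = [20, 19, 8]
r7 m[φ1→X2] = [2549342, 2558172, 3716760]
r7 m[φ2→X1] = [32, 47, 61]
r7 m[φ2→X15] = [536166, 998748, 1500016]
r7 m[φ3→X13] = [3259948, 2289988, 3274338]
r7 m[φ3→X10] = [8, 19, 15]
r7 m[φ4→X10] = [9, 1, 5]
r7 m[φ5→X15] = [9, 1, 2]
r7 m[φ6→X1] = [5, 4, 7]
r7 m[X1→φ0] = [160, 188, 427]
r7 m[X1→φ2] = [35410, 43700, 92414]
r7 m[X1→φ6] = [226624, 513475, 805322]
r7 m[X13→φ3] = [1, 1, 1]
r7 m[X15→φ2] = [9, 1, 2]
r7 m[X15→φ5] = [536166, 998748, 1500016]
r7 m[X10→φ0] = [1440, 361, 600]
r7 m[X10→φ1] = [301896, 40166, 252900]
r7 m[X10→φ3] = [754740, 40166, 134880]
r7 m[X10→φ4] = [670880, 763154, 404640]
r7 m[X2→φ1] = [1, 1, 1]
r8 m[φ0→X1] = [7082, 10925, 13202]
r8 m[φ0→X10] = [4193, 2114, 3372]
r8 m[φ1→X10] = [20, 19, 8]
r8 m[φ1→X2] = [2549342, 2558172, 3716760]
r8 m[φ2→X1] = [32, 47, 61]
r8 m[φ2→X15] = [536166, 998748, 1500016]
r8 m[φ3→X13] = [3259948, 2289988, 3274338]
r8 m[φ3→X10] = [8, 19, 15]
r8 m[φ4→X10] = [9, 1, 5]
r8 m[φ5→X15] = [9, 1, 2]
r8 m[φ6→X1] = [5, 4, 7]
r8 m[X1→φ0] = [160, 188, 427]
r8 m[X1→φ2] = [35410, 43700, 92414]
r8 m[X1→φ6] = [226624, 513475, 805322]
r8 m[X13→φ3] = [1, 1, 1]
r8 m[X15→φ2] = [9, 1, 2]
r8 m[X15→φ5] = [536166, 998748, 1500016]
r8 m[X10→φ0] = [1440, 361, 600]
r8 m[X10→φ1] = [301896, 40166, 252900]
r8 m[X10→φ3] = [754740, 40166, 134880]
r8 m[X10→φ4] = [670880, 763154, 404640]
r8 m[X2→φ1] = [1, 1, 1]
fixed point reached at round 8
b[X13] = ⊗ incoming = [3259948, 2289988, 3274338]

b[X13] = [3259948, 2289988, 3274338]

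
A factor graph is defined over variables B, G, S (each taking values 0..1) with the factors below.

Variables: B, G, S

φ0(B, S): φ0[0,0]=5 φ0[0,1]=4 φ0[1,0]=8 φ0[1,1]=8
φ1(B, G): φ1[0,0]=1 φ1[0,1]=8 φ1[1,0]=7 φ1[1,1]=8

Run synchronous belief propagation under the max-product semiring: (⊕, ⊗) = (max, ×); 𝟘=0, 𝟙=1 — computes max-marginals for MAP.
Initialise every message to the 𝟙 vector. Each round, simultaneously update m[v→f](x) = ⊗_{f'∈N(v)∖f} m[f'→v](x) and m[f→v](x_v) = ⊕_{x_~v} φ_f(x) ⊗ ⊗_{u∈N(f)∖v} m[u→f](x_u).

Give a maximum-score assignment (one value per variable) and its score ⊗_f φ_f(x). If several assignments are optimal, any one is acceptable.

assignment: (B=1, G=1, S=0); score = 64

init: all messages = 𝟙 over 2 values
r1 m[φ0→B] = [5, 8]
r1 m[φ0→S] = [8, 8]
r1 m[φ1→B] = [8, 8]
r1 m[φ1→G] = [7, 8]
r1 m[B→φ0] = [1, 1]
r1 m[B→φ1] = [1, 1]
r1 m[G→φ1] = [1, 1]
r1 m[S→φ0] = [1, 1]
r2 m[φ0→B] = [5, 8]
r2 m[φ0→S] = [8, 8]
r2 m[φ1→B] = [8, 8]
r2 m[φ1→G] = [7, 8]
r2 m[B→φ0] = [8, 8]
r2 m[B→φ1] = [5, 8]
r2 m[G→φ1] = [1, 1]
r2 m[S→φ0] = [1, 1]
r3 m[φ0→B] = [5, 8]
r3 m[φ0→S] = [64, 64]
r3 m[φ1→B] = [8, 8]
r3 m[φ1→G] = [56, 64]
r3 m[B→φ0] = [8, 8]
r3 m[B→φ1] = [5, 8]
r3 m[G→φ1] = [1, 1]
r3 m[S→φ0] = [1, 1]
r4 m[φ0→B] = [5, 8]
r4 m[φ0→S] = [64, 64]
r4 m[φ1→B] = [8, 8]
r4 m[φ1→G] = [56, 64]
r4 m[B→φ0] = [8, 8]
r4 m[B→φ1] = [5, 8]
r4 m[G→φ1] = [1, 1]
r4 m[S→φ0] = [1, 1]
fixed point reached at round 4
traceback from B: (B=1, G=1, S=0), score=64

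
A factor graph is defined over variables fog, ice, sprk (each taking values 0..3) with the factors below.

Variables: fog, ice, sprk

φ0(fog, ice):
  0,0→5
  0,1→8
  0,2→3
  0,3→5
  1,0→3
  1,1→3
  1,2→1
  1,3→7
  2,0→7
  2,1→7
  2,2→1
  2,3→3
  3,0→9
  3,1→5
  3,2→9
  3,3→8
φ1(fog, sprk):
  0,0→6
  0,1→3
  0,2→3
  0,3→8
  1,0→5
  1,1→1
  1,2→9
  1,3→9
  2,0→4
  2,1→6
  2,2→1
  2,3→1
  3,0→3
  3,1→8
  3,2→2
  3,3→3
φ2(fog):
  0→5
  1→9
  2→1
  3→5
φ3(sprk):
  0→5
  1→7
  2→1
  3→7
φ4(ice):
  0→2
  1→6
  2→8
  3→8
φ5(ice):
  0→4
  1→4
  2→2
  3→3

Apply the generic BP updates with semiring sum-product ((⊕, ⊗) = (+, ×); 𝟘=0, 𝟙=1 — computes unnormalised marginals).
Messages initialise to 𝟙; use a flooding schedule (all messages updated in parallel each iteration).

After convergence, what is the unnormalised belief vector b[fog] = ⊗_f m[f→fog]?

b[fog] = [220000, 262080, 21840, 248160]

init: all messages = 𝟙 over 4 values
r1 m[φ0→fog] = [21, 14, 18, 31]
r1 m[φ0→ice] = [24, 23, 14, 23]
r1 m[φ1→fog] = [20, 24, 12, 16]
r1 m[φ1→sprk] = [18, 18, 15, 21]
r1 m[φ2→fog] = [5, 9, 1, 5]
r1 m[φ3→sprk] = [5, 7, 1, 7]
r1 m[φ4→ice] = [2, 6, 8, 8]
r1 m[φ5→ice] = [4, 4, 2, 3]
r1 m[fog→φ0] = [1, 1, 1, 1]
r1 m[fog→φ1] = [1, 1, 1, 1]
r1 m[fog→φ2] = [1, 1, 1, 1]
r1 m[ice→φ0] = [1, 1, 1, 1]
r1 m[ice→φ4] = [1, 1, 1, 1]
r1 m[ice→φ5] = [1, 1, 1, 1]
r1 m[sprk→φ1] = [1, 1, 1, 1]
r1 m[sprk→φ3] = [1, 1, 1, 1]
r2 m[φ0→fog] = [21, 14, 18, 31]
r2 m[φ0→ice] = [24, 23, 14, 23]
r2 m[φ1→fog] = [20, 24, 12, 16]
r2 m[φ1→sprk] = [18, 18, 15, 21]
r2 m[φ2→fog] = [5, 9, 1, 5]
r2 m[φ3→sprk] = [5, 7, 1, 7]
r2 m[φ4→ice] = [2, 6, 8, 8]
r2 m[φ5→ice] = [4, 4, 2, 3]
r2 m[fog→φ0] = [100, 216, 12, 80]
r2 m[fog→φ1] = [105, 126, 18, 155]
r2 m[fog→φ2] = [420, 336, 216, 496]
r2 m[ice→φ0] = [8, 24, 16, 24]
r2 m[ice→φ4] = [96, 92, 28, 69]
r2 m[ice→φ5] = [48, 138, 112, 184]
r2 m[sprk→φ1] = [5, 7, 1, 7]
r2 m[sprk→φ3] = [18, 18, 15, 21]
r3 m[φ0→fog] = [400, 280, 312, 528]
r3 m[φ0→ice] = [1952, 1932, 1248, 2688]
r3 m[φ1→fog] = [110, 104, 70, 94]
r3 m[φ1→sprk] = [1797, 1789, 1777, 2457]
r3 m[φ2→fog] = [5, 9, 1, 5]
r3 m[φ3→sprk] = [5, 7, 1, 7]
r3 m[φ4→ice] = [2, 6, 8, 8]
r3 m[φ5→ice] = [4, 4, 2, 3]
r3 m[fog→φ0] = [100, 216, 12, 80]
r3 m[fog→φ1] = [105, 126, 18, 155]
r3 m[fog→φ2] = [420, 336, 216, 496]
r3 m[ice→φ0] = [8, 24, 16, 24]
r3 m[ice→φ4] = [96, 92, 28, 69]
r3 m[ice→φ5] = [48, 138, 112, 184]
r3 m[sprk→φ1] = [5, 7, 1, 7]
r3 m[sprk→φ3] = [18, 18, 15, 21]
r4 m[φ0→fog] = [400, 280, 312, 528]
r4 m[φ0→ice] = [1952, 1932, 1248, 2688]
r4 m[φ1→fog] = [110, 104, 70, 94]
r4 m[φ1→sprk] = [1797, 1789, 1777, 2457]
r4 m[φ2→fog] = [5, 9, 1, 5]
r4 m[φ3→sprk] = [5, 7, 1, 7]
r4 m[φ4→ice] = [2, 6, 8, 8]
r4 m[φ5→ice] = [4, 4, 2, 3]
r4 m[fog→φ0] = [550, 936, 70, 470]
r4 m[fog→φ1] = [2000, 2520, 312, 2640]
r4 m[fog→φ2] = [44000, 29120, 21840, 49632]
r4 m[ice→φ0] = [8, 24, 16, 24]
r4 m[ice→φ4] = [7808, 7728, 2496, 8064]
r4 m[ice→φ5] = [3904, 11592, 9984, 21504]
r4 m[sprk→φ1] = [5, 7, 1, 7]
r4 m[sprk→φ3] = [1797, 1789, 1777, 2457]
r5 m[φ0→fog] = [400, 280, 312, 528]
r5 m[φ0→ice] = [10278, 10048, 6886, 13272]
r5 m[φ1→fog] = [110, 104, 70, 94]
r5 m[φ1→sprk] = [33768, 31512, 34272, 46912]
r5 m[φ2→fog] = [5, 9, 1, 5]
r5 m[φ3→sprk] = [5, 7, 1, 7]
r5 m[φ4→ice] = [2, 6, 8, 8]
r5 m[φ5→ice] = [4, 4, 2, 3]
r5 m[fog→φ0] = [550, 936, 70, 470]
r5 m[fog→φ1] = [2000, 2520, 312, 2640]
r5 m[fog→φ2] = [44000, 29120, 21840, 49632]
r5 m[ice→φ0] = [8, 24, 16, 24]
r5 m[ice→φ4] = [7808, 7728, 2496, 8064]
r5 m[ice→φ5] = [3904, 11592, 9984, 21504]
r5 m[sprk→φ1] = [5, 7, 1, 7]
r5 m[sprk→φ3] = [1797, 1789, 1777, 2457]
r6 m[φ0→fog] = [400, 280, 312, 528]
r6 m[φ0→ice] = [10278, 10048, 6886, 13272]
r6 m[φ1→fog] = [110, 104, 70, 94]
r6 m[φ1→sprk] = [33768, 31512, 34272, 46912]
r6 m[φ2→fog] = [5, 9, 1, 5]
r6 m[φ3→sprk] = [5, 7, 1, 7]
r6 m[φ4→ice] = [2, 6, 8, 8]
r6 m[φ5→ice] = [4, 4, 2, 3]
r6 m[fog→φ0] = [550, 936, 70, 470]
r6 m[fog→φ1] = [2000, 2520, 312, 2640]
r6 m[fog→φ2] = [44000, 29120, 21840, 49632]
r6 m[ice→φ0] = [8, 24, 16, 24]
r6 m[ice→φ4] = [41112, 40192, 13772, 39816]
r6 m[ice→φ5] = [20556, 60288, 55088, 106176]
r6 m[sprk→φ1] = [5, 7, 1, 7]
r6 m[sprk→φ3] = [33768, 31512, 34272, 46912]
r7 m[φ0→fog] = [400, 280, 312, 528]
r7 m[φ0→ice] = [10278, 10048, 6886, 13272]
r7 m[φ1→fog] = [110, 104, 70, 94]
r7 m[φ1→sprk] = [33768, 31512, 34272, 46912]
r7 m[φ2→fog] = [5, 9, 1, 5]
r7 m[φ3→sprk] = [5, 7, 1, 7]
r7 m[φ4→ice] = [2, 6, 8, 8]
r7 m[φ5→ice] = [4, 4, 2, 3]
r7 m[fog→φ0] = [550, 936, 70, 470]
r7 m[fog→φ1] = [2000, 2520, 312, 2640]
r7 m[fog→φ2] = [44000, 29120, 21840, 49632]
r7 m[ice→φ0] = [8, 24, 16, 24]
r7 m[ice→φ4] = [41112, 40192, 13772, 39816]
r7 m[ice→φ5] = [20556, 60288, 55088, 106176]
r7 m[sprk→φ1] = [5, 7, 1, 7]
r7 m[sprk→φ3] = [33768, 31512, 34272, 46912]
fixed point reached at round 7
b[fog] = ⊗ incoming = [220000, 262080, 21840, 248160]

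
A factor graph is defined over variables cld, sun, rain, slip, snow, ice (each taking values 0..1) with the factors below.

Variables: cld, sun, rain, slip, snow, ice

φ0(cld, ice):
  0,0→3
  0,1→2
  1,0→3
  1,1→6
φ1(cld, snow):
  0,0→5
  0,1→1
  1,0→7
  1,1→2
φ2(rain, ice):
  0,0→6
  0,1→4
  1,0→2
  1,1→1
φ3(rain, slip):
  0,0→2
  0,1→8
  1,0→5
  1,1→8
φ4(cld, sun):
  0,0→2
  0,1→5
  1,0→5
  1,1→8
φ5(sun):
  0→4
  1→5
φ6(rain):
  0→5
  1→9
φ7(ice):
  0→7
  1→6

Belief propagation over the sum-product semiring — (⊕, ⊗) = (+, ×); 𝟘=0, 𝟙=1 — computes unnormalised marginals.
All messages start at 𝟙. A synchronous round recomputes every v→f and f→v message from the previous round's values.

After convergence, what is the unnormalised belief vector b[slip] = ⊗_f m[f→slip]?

init: all messages = 𝟙 over 2 values
r1 m[φ0→cld] = [5, 9]
r1 m[φ0→ice] = [6, 8]
r1 m[φ1→cld] = [6, 9]
r1 m[φ1→snow] = [12, 3]
r1 m[φ2→rain] = [10, 3]
r1 m[φ2→ice] = [8, 5]
r1 m[φ3→rain] = [10, 13]
r1 m[φ3→slip] = [7, 16]
r1 m[φ4→cld] = [7, 13]
r1 m[φ4→sun] = [7, 13]
r1 m[φ5→sun] = [4, 5]
r1 m[φ6→rain] = [5, 9]
r1 m[φ7→ice] = [7, 6]
r1 m[cld→φ0] = [1, 1]
r1 m[cld→φ1] = [1, 1]
r1 m[cld→φ4] = [1, 1]
r1 m[sun→φ4] = [1, 1]
r1 m[sun→φ5] = [1, 1]
r1 m[rain→φ2] = [1, 1]
r1 m[rain→φ3] = [1, 1]
r1 m[rain→φ6] = [1, 1]
r1 m[slip→φ3] = [1, 1]
r1 m[snow→φ1] = [1, 1]
r1 m[ice→φ0] = [1, 1]
r1 m[ice→φ2] = [1, 1]
r1 m[ice→φ7] = [1, 1]
r2 m[φ0→cld] = [5, 9]
r2 m[φ0→ice] = [6, 8]
r2 m[φ1→cld] = [6, 9]
r2 m[φ1→snow] = [12, 3]
r2 m[φ2→rain] = [10, 3]
r2 m[φ2→ice] = [8, 5]
r2 m[φ3→rain] = [10, 13]
r2 m[φ3→slip] = [7, 16]
r2 m[φ4→cld] = [7, 13]
r2 m[φ4→sun] = [7, 13]
r2 m[φ5→sun] = [4, 5]
r2 m[φ6→rain] = [5, 9]
r2 m[φ7→ice] = [7, 6]
r2 m[cld→φ0] = [42, 117]
r2 m[cld→φ1] = [35, 117]
r2 m[cld→φ4] = [30, 81]
r2 m[sun→φ4] = [4, 5]
r2 m[sun→φ5] = [7, 13]
r2 m[rain→φ2] = [50, 117]
r2 m[rain→φ3] = [50, 27]
r2 m[rain→φ6] = [100, 39]
r2 m[slip→φ3] = [1, 1]
r2 m[snow→φ1] = [1, 1]
r2 m[ice→φ0] = [56, 30]
r2 m[ice→φ2] = [42, 48]
r2 m[ice→φ7] = [48, 40]
r3 m[φ0→cld] = [228, 348]
r3 m[φ0→ice] = [477, 786]
r3 m[φ1→cld] = [6, 9]
r3 m[φ1→snow] = [994, 269]
r3 m[φ2→rain] = [444, 132]
r3 m[φ2→ice] = [534, 317]
r3 m[φ3→rain] = [10, 13]
r3 m[φ3→slip] = [235, 616]
r3 m[φ4→cld] = [33, 60]
r3 m[φ4→sun] = [465, 798]
r3 m[φ5→sun] = [4, 5]
r3 m[φ6→rain] = [5, 9]
r3 m[φ7→ice] = [7, 6]
r3 m[cld→φ0] = [42, 117]
r3 m[cld→φ1] = [35, 117]
r3 m[cld→φ4] = [30, 81]
r3 m[sun→φ4] = [4, 5]
r3 m[sun→φ5] = [7, 13]
r3 m[rain→φ2] = [50, 117]
r3 m[rain→φ3] = [50, 27]
r3 m[rain→φ6] = [100, 39]
r3 m[slip→φ3] = [1, 1]
r3 m[snow→φ1] = [1, 1]
r3 m[ice→φ0] = [56, 30]
r3 m[ice→φ2] = [42, 48]
r3 m[ice→φ7] = [48, 40]
r4 m[φ0→cld] = [228, 348]
r4 m[φ0→ice] = [477, 786]
r4 m[φ1→cld] = [6, 9]
r4 m[φ1→snow] = [994, 269]
r4 m[φ2→rain] = [444, 132]
r4 m[φ2→ice] = [534, 317]
r4 m[φ3→rain] = [10, 13]
r4 m[φ3→slip] = [235, 616]
r4 m[φ4→cld] = [33, 60]
r4 m[φ4→sun] = [465, 798]
r4 m[φ5→sun] = [4, 5]
r4 m[φ6→rain] = [5, 9]
r4 m[φ7→ice] = [7, 6]
r4 m[cld→φ0] = [198, 540]
r4 m[cld→φ1] = [7524, 20880]
r4 m[cld→φ4] = [1368, 3132]
r4 m[sun→φ4] = [4, 5]
r4 m[sun→φ5] = [465, 798]
r4 m[rain→φ2] = [50, 117]
r4 m[rain→φ3] = [2220, 1188]
r4 m[rain→φ6] = [4440, 1716]
r4 m[slip→φ3] = [1, 1]
r4 m[snow→φ1] = [1, 1]
r4 m[ice→φ0] = [3738, 1902]
r4 m[ice→φ2] = [3339, 4716]
r4 m[ice→φ7] = [254718, 249162]
r5 m[φ0→cld] = [15018, 22626]
r5 m[φ0→ice] = [2214, 3636]
r5 m[φ1→cld] = [6, 9]
r5 m[φ1→snow] = [183780, 49284]
r5 m[φ2→rain] = [38898, 11394]
r5 m[φ2→ice] = [534, 317]
r5 m[φ3→rain] = [10, 13]
r5 m[φ3→slip] = [10380, 27264]
r5 m[φ4→cld] = [33, 60]
r5 m[φ4→sun] = [18396, 31896]
r5 m[φ5→sun] = [4, 5]
r5 m[φ6→rain] = [5, 9]
r5 m[φ7→ice] = [7, 6]
r5 m[cld→φ0] = [198, 540]
r5 m[cld→φ1] = [7524, 20880]
r5 m[cld→φ4] = [1368, 3132]
r5 m[sun→φ4] = [4, 5]
r5 m[sun→φ5] = [465, 798]
r5 m[rain→φ2] = [50, 117]
r5 m[rain→φ3] = [2220, 1188]
r5 m[rain→φ6] = [4440, 1716]
r5 m[slip→φ3] = [1, 1]
r5 m[snow→φ1] = [1, 1]
r5 m[ice→φ0] = [3738, 1902]
r5 m[ice→φ2] = [3339, 4716]
r5 m[ice→φ7] = [254718, 249162]
r6 m[φ0→cld] = [15018, 22626]
r6 m[φ0→ice] = [2214, 3636]
r6 m[φ1→cld] = [6, 9]
r6 m[φ1→snow] = [183780, 49284]
r6 m[φ2→rain] = [38898, 11394]
r6 m[φ2→ice] = [534, 317]
r6 m[φ3→rain] = [10, 13]
r6 m[φ3→slip] = [10380, 27264]
r6 m[φ4→cld] = [33, 60]
r6 m[φ4→sun] = [18396, 31896]
r6 m[φ5→sun] = [4, 5]
r6 m[φ6→rain] = [5, 9]
r6 m[φ7→ice] = [7, 6]
r6 m[cld→φ0] = [198, 540]
r6 m[cld→φ1] = [495594, 1357560]
r6 m[cld→φ4] = [90108, 203634]
r6 m[sun→φ4] = [4, 5]
r6 m[sun→φ5] = [18396, 31896]
r6 m[rain→φ2] = [50, 117]
r6 m[rain→φ3] = [194490, 102546]
r6 m[rain→φ6] = [388980, 148122]
r6 m[slip→φ3] = [1, 1]
r6 m[snow→φ1] = [1, 1]
r6 m[ice→φ0] = [3738, 1902]
r6 m[ice→φ2] = [15498, 21816]
r6 m[ice→φ7] = [1182276, 1152612]
r7 m[φ0→cld] = [15018, 22626]
r7 m[φ0→ice] = [2214, 3636]
r7 m[φ1→cld] = [6, 9]
r7 m[φ1→snow] = [11980890, 3210714]
r7 m[φ2→rain] = [180252, 52812]
r7 m[φ2→ice] = [534, 317]
r7 m[φ3→rain] = [10, 13]
r7 m[φ3→slip] = [901710, 2376288]
r7 m[φ4→cld] = [33, 60]
r7 m[φ4→sun] = [1198386, 2079612]
r7 m[φ5→sun] = [4, 5]
r7 m[φ6→rain] = [5, 9]
r7 m[φ7→ice] = [7, 6]
r7 m[cld→φ0] = [198, 540]
r7 m[cld→φ1] = [495594, 1357560]
r7 m[cld→φ4] = [90108, 203634]
r7 m[sun→φ4] = [4, 5]
r7 m[sun→φ5] = [18396, 31896]
r7 m[rain→φ2] = [50, 117]
r7 m[rain→φ3] = [194490, 102546]
r7 m[rain→φ6] = [388980, 148122]
r7 m[slip→φ3] = [1, 1]
r7 m[snow→φ1] = [1, 1]
r7 m[ice→φ0] = [3738, 1902]
r7 m[ice→φ2] = [15498, 21816]
r7 m[ice→φ7] = [1182276, 1152612]
r8 m[φ0→cld] = [15018, 22626]
r8 m[φ0→ice] = [2214, 3636]
r8 m[φ1→cld] = [6, 9]
r8 m[φ1→snow] = [11980890, 3210714]
r8 m[φ2→rain] = [180252, 52812]
r8 m[φ2→ice] = [534, 317]
r8 m[φ3→rain] = [10, 13]
r8 m[φ3→slip] = [901710, 2376288]
r8 m[φ4→cld] = [33, 60]
r8 m[φ4→sun] = [1198386, 2079612]
r8 m[φ5→sun] = [4, 5]
r8 m[φ6→rain] = [5, 9]
r8 m[φ7→ice] = [7, 6]
r8 m[cld→φ0] = [198, 540]
r8 m[cld→φ1] = [495594, 1357560]
r8 m[cld→φ4] = [90108, 203634]
r8 m[sun→φ4] = [4, 5]
r8 m[sun→φ5] = [1198386, 2079612]
r8 m[rain→φ2] = [50, 117]
r8 m[rain→φ3] = [901260, 475308]
r8 m[rain→φ6] = [1802520, 686556]
r8 m[slip→φ3] = [1, 1]
r8 m[snow→φ1] = [1, 1]
r8 m[ice→φ0] = [3738, 1902]
r8 m[ice→φ2] = [15498, 21816]
r8 m[ice→φ7] = [1182276, 1152612]
r9 m[φ0→cld] = [15018, 22626]
r9 m[φ0→ice] = [2214, 3636]
r9 m[φ1→cld] = [6, 9]
r9 m[φ1→snow] = [11980890, 3210714]
r9 m[φ2→rain] = [180252, 52812]
r9 m[φ2→ice] = [534, 317]
r9 m[φ3→rain] = [10, 13]
r9 m[φ3→slip] = [4179060, 11012544]
r9 m[φ4→cld] = [33, 60]
r9 m[φ4→sun] = [1198386, 2079612]
r9 m[φ5→sun] = [4, 5]
r9 m[φ6→rain] = [5, 9]
r9 m[φ7→ice] = [7, 6]
r9 m[cld→φ0] = [198, 540]
r9 m[cld→φ1] = [495594, 1357560]
r9 m[cld→φ4] = [90108, 203634]
r9 m[sun→φ4] = [4, 5]
r9 m[sun→φ5] = [1198386, 2079612]
r9 m[rain→φ2] = [50, 117]
r9 m[rain→φ3] = [901260, 475308]
r9 m[rain→φ6] = [1802520, 686556]
r9 m[slip→φ3] = [1, 1]
r9 m[snow→φ1] = [1, 1]
r9 m[ice→φ0] = [3738, 1902]
r9 m[ice→φ2] = [15498, 21816]
r9 m[ice→φ7] = [1182276, 1152612]
r10 m[φ0→cld] = [15018, 22626]
r10 m[φ0→ice] = [2214, 3636]
r10 m[φ1→cld] = [6, 9]
r10 m[φ1→snow] = [11980890, 3210714]
r10 m[φ2→rain] = [180252, 52812]
r10 m[φ2→ice] = [534, 317]
r10 m[φ3→rain] = [10, 13]
r10 m[φ3→slip] = [4179060, 11012544]
r10 m[φ4→cld] = [33, 60]
r10 m[φ4→sun] = [1198386, 2079612]
r10 m[φ5→sun] = [4, 5]
r10 m[φ6→rain] = [5, 9]
r10 m[φ7→ice] = [7, 6]
r10 m[cld→φ0] = [198, 540]
r10 m[cld→φ1] = [495594, 1357560]
r10 m[cld→φ4] = [90108, 203634]
r10 m[sun→φ4] = [4, 5]
r10 m[sun→φ5] = [1198386, 2079612]
r10 m[rain→φ2] = [50, 117]
r10 m[rain→φ3] = [901260, 475308]
r10 m[rain→φ6] = [1802520, 686556]
r10 m[slip→φ3] = [1, 1]
r10 m[snow→φ1] = [1, 1]
r10 m[ice→φ0] = [3738, 1902]
r10 m[ice→φ2] = [15498, 21816]
r10 m[ice→φ7] = [1182276, 1152612]
fixed point reached at round 10
b[slip] = ⊗ incoming = [4179060, 11012544]

b[slip] = [4179060, 11012544]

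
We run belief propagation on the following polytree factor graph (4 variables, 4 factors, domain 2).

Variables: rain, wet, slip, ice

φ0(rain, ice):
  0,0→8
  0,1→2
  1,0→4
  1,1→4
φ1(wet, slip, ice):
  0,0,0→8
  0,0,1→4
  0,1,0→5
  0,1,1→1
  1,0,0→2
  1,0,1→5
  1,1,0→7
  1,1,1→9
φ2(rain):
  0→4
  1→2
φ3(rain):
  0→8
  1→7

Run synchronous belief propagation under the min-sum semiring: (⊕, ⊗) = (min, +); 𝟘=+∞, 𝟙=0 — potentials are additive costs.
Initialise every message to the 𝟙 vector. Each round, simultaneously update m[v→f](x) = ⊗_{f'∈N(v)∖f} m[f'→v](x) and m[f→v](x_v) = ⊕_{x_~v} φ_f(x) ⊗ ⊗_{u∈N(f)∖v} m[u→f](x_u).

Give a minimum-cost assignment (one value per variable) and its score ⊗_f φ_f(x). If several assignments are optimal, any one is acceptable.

init: all messages = 𝟙 over 2 values
r1 m[φ0→rain] = [2, 4]
r1 m[φ0→ice] = [4, 2]
r1 m[φ1→wet] = [1, 2]
r1 m[φ1→slip] = [2, 1]
r1 m[φ1→ice] = [2, 1]
r1 m[φ2→rain] = [4, 2]
r1 m[φ3→rain] = [8, 7]
r1 m[rain→φ0] = [0, 0]
r1 m[rain→φ2] = [0, 0]
r1 m[rain→φ3] = [0, 0]
r1 m[wet→φ1] = [0, 0]
r1 m[slip→φ1] = [0, 0]
r1 m[ice→φ0] = [0, 0]
r1 m[ice→φ1] = [0, 0]
r2 m[φ0→rain] = [2, 4]
r2 m[φ0→ice] = [4, 2]
r2 m[φ1→wet] = [1, 2]
r2 m[φ1→slip] = [2, 1]
r2 m[φ1→ice] = [2, 1]
r2 m[φ2→rain] = [4, 2]
r2 m[φ3→rain] = [8, 7]
r2 m[rain→φ0] = [12, 9]
r2 m[rain→φ2] = [10, 11]
r2 m[rain→φ3] = [6, 6]
r2 m[wet→φ1] = [0, 0]
r2 m[slip→φ1] = [0, 0]
r2 m[ice→φ0] = [2, 1]
r2 m[ice→φ1] = [4, 2]
r3 m[φ0→rain] = [3, 5]
r3 m[φ0→ice] = [13, 13]
r3 m[φ1→wet] = [3, 6]
r3 m[φ1→slip] = [6, 3]
r3 m[φ1→ice] = [2, 1]
r3 m[φ2→rain] = [4, 2]
r3 m[φ3→rain] = [8, 7]
r3 m[rain→φ0] = [12, 9]
r3 m[rain→φ2] = [10, 11]
r3 m[rain→φ3] = [6, 6]
r3 m[wet→φ1] = [0, 0]
r3 m[slip→φ1] = [0, 0]
r3 m[ice→φ0] = [2, 1]
r3 m[ice→φ1] = [4, 2]
r4 m[φ0→rain] = [3, 5]
r4 m[φ0→ice] = [13, 13]
r4 m[φ1→wet] = [3, 6]
r4 m[φ1→slip] = [6, 3]
r4 m[φ1→ice] = [2, 1]
r4 m[φ2→rain] = [4, 2]
r4 m[φ3→rain] = [8, 7]
r4 m[rain→φ0] = [12, 9]
r4 m[rain→φ2] = [11, 12]
r4 m[rain→φ3] = [7, 7]
r4 m[wet→φ1] = [0, 0]
r4 m[slip→φ1] = [0, 0]
r4 m[ice→φ0] = [2, 1]
r4 m[ice→φ1] = [13, 13]
r5 m[φ0→rain] = [3, 5]
r5 m[φ0→ice] = [13, 13]
r5 m[φ1→wet] = [14, 15]
r5 m[φ1→slip] = [15, 14]
r5 m[φ1→ice] = [2, 1]
r5 m[φ2→rain] = [4, 2]
r5 m[φ3→rain] = [8, 7]
r5 m[rain→φ0] = [12, 9]
r5 m[rain→φ2] = [11, 12]
r5 m[rain→φ3] = [7, 7]
r5 m[wet→φ1] = [0, 0]
r5 m[slip→φ1] = [0, 0]
r5 m[ice→φ0] = [2, 1]
r5 m[ice→φ1] = [13, 13]
r6 m[φ0→rain] = [3, 5]
r6 m[φ0→ice] = [13, 13]
r6 m[φ1→wet] = [14, 15]
r6 m[φ1→slip] = [15, 14]
r6 m[φ1→ice] = [2, 1]
r6 m[φ2→rain] = [4, 2]
r6 m[φ3→rain] = [8, 7]
r6 m[rain→φ0] = [12, 9]
r6 m[rain→φ2] = [11, 12]
r6 m[rain→φ3] = [7, 7]
r6 m[wet→φ1] = [0, 0]
r6 m[slip→φ1] = [0, 0]
r6 m[ice→φ0] = [2, 1]
r6 m[ice→φ1] = [13, 13]
fixed point reached at round 6
traceback from rain: (rain=1, wet=0, slip=1, ice=1), score=14

assignment: (rain=1, wet=0, slip=1, ice=1); score = 14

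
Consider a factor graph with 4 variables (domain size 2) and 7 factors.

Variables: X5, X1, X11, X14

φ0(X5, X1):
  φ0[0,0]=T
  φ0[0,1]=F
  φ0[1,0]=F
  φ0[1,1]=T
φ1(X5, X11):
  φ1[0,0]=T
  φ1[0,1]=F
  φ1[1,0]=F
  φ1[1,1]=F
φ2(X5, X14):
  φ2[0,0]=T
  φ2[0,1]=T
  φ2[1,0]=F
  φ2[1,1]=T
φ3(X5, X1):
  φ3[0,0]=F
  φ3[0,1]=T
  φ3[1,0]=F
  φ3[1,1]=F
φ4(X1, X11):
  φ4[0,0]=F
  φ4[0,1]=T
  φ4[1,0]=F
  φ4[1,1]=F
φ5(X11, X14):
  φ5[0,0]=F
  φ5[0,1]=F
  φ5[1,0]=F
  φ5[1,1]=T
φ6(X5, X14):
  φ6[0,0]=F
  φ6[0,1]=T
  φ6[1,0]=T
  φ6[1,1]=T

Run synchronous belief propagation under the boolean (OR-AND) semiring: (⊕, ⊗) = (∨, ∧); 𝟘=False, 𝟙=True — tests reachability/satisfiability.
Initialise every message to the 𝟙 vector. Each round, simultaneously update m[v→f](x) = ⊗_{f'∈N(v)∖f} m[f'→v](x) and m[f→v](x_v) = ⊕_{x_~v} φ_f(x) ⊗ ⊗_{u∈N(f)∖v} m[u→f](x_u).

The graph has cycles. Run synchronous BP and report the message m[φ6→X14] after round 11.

init: all messages = 𝟙 over 2 values
r1 m[φ0→X5] = [T, T]
r1 m[φ0→X1] = [T, T]
r1 m[φ1→X5] = [T, F]
r1 m[φ1→X11] = [T, F]
r1 m[φ2→X5] = [T, T]
r1 m[φ2→X14] = [T, T]
r1 m[φ3→X5] = [T, F]
r1 m[φ3→X1] = [F, T]
r1 m[φ4→X1] = [T, F]
r1 m[φ4→X11] = [F, T]
r1 m[φ5→X11] = [F, T]
r1 m[φ5→X14] = [F, T]
r1 m[φ6→X5] = [T, T]
r1 m[φ6→X14] = [T, T]
r1 m[X5→φ0] = [T, T]
r1 m[X5→φ1] = [T, T]
r1 m[X5→φ2] = [T, T]
r1 m[X5→φ3] = [T, T]
r1 m[X5→φ6] = [T, T]
r1 m[X1→φ0] = [T, T]
r1 m[X1→φ3] = [T, T]
r1 m[X1→φ4] = [T, T]
r1 m[X11→φ1] = [T, T]
r1 m[X11→φ4] = [T, T]
r1 m[X11→φ5] = [T, T]
r1 m[X14→φ2] = [T, T]
r1 m[X14→φ5] = [T, T]
r1 m[X14→φ6] = [T, T]
r2 m[φ0→X5] = [T, T]
r2 m[φ0→X1] = [T, T]
r2 m[φ1→X5] = [T, F]
r2 m[φ1→X11] = [T, F]
r2 m[φ2→X5] = [T, T]
r2 m[φ2→X14] = [T, T]
r2 m[φ3→X5] = [T, F]
r2 m[φ3→X1] = [F, T]
r2 m[φ4→X1] = [T, F]
r2 m[φ4→X11] = [F, T]
r2 m[φ5→X11] = [F, T]
r2 m[φ5→X14] = [F, T]
r2 m[φ6→X5] = [T, T]
r2 m[φ6→X14] = [T, T]
r2 m[X5→φ0] = [T, F]
r2 m[X5→φ1] = [T, F]
r2 m[X5→φ2] = [T, F]
r2 m[X5→φ3] = [T, F]
r2 m[X5→φ6] = [T, F]
r2 m[X1→φ0] = [F, F]
r2 m[X1→φ3] = [T, F]
r2 m[X1→φ4] = [F, T]
r2 m[X11→φ1] = [F, T]
r2 m[X11→φ4] = [F, F]
r2 m[X11→φ5] = [F, F]
r2 m[X14→φ2] = [F, T]
r2 m[X14→φ5] = [T, T]
r2 m[X14→φ6] = [F, T]
r3 m[φ0→X5] = [F, F]
r3 m[φ0→X1] = [T, F]
r3 m[φ1→X5] = [F, F]
r3 m[φ1→X11] = [T, F]
r3 m[φ2→X5] = [T, T]
r3 m[φ2→X14] = [T, T]
r3 m[φ3→X5] = [F, F]
r3 m[φ3→X1] = [F, T]
r3 m[φ4→X1] = [F, F]
r3 m[φ4→X11] = [F, F]
r3 m[φ5→X11] = [F, T]
r3 m[φ5→X14] = [F, F]
r3 m[φ6→X5] = [T, T]
r3 m[φ6→X14] = [F, T]
r3 m[X5→φ0] = [T, F]
r3 m[X5→φ1] = [T, F]
r3 m[X5→φ2] = [T, F]
r3 m[X5→φ3] = [T, F]
r3 m[X5→φ6] = [T, F]
r3 m[X1→φ0] = [F, F]
r3 m[X1→φ3] = [T, F]
r3 m[X1→φ4] = [F, T]
r3 m[X11→φ1] = [F, T]
r3 m[X11→φ4] = [F, F]
r3 m[X11→φ5] = [F, F]
r3 m[X14→φ2] = [F, T]
r3 m[X14→φ5] = [T, T]
r3 m[X14→φ6] = [F, T]
r4 m[φ0→X5] = [F, F]
r4 m[φ0→X1] = [T, F]
r4 m[φ1→X5] = [F, F]
r4 m[φ1→X11] = [T, F]
r4 m[φ2→X5] = [T, T]
r4 m[φ2→X14] = [T, T]
r4 m[φ3→X5] = [F, F]
r4 m[φ3→X1] = [F, T]
r4 m[φ4→X1] = [F, F]
r4 m[φ4→X11] = [F, F]
r4 m[φ5→X11] = [F, T]
r4 m[φ5→X14] = [F, F]
r4 m[φ6→X5] = [T, T]
r4 m[φ6→X14] = [F, T]
r4 m[X5→φ0] = [F, F]
r4 m[X5→φ1] = [F, F]
r4 m[X5→φ2] = [F, F]
r4 m[X5→φ3] = [F, F]
r4 m[X5→φ6] = [F, F]
r4 m[X1→φ0] = [F, F]
r4 m[X1→φ3] = [F, F]
r4 m[X1→φ4] = [F, F]
r4 m[X11→φ1] = [F, F]
r4 m[X11→φ4] = [F, F]
r4 m[X11→φ5] = [F, F]
r4 m[X14→φ2] = [F, F]
r4 m[X14→φ5] = [F, T]
r4 m[X14→φ6] = [F, F]
r5 m[φ0→X5] = [F, F]
r5 m[φ0→X1] = [F, F]
r5 m[φ1→X5] = [F, F]
r5 m[φ1→X11] = [F, F]
r5 m[φ2→X5] = [F, F]
r5 m[φ2→X14] = [F, F]
r5 m[φ3→X5] = [F, F]
r5 m[φ3→X1] = [F, F]
r5 m[φ4→X1] = [F, F]
r5 m[φ4→X11] = [F, F]
r5 m[φ5→X11] = [F, T]
r5 m[φ5→X14] = [F, F]
r5 m[φ6→X5] = [F, F]
r5 m[φ6→X14] = [F, F]
r5 m[X5→φ0] = [F, F]
r5 m[X5→φ1] = [F, F]
r5 m[X5→φ2] = [F, F]
r5 m[X5→φ3] = [F, F]
r5 m[X5→φ6] = [F, F]
r5 m[X1→φ0] = [F, F]
r5 m[X1→φ3] = [F, F]
r5 m[X1→φ4] = [F, F]
r5 m[X11→φ1] = [F, F]
r5 m[X11→φ4] = [F, F]
r5 m[X11→φ5] = [F, F]
r5 m[X14→φ2] = [F, F]
r5 m[X14→φ5] = [F, T]
r5 m[X14→φ6] = [F, F]
r6 m[φ0→X5] = [F, F]
r6 m[φ0→X1] = [F, F]
r6 m[φ1→X5] = [F, F]
r6 m[φ1→X11] = [F, F]
r6 m[φ2→X5] = [F, F]
r6 m[φ2→X14] = [F, F]
r6 m[φ3→X5] = [F, F]
r6 m[φ3→X1] = [F, F]
r6 m[φ4→X1] = [F, F]
r6 m[φ4→X11] = [F, F]
r6 m[φ5→X11] = [F, T]
r6 m[φ5→X14] = [F, F]
r6 m[φ6→X5] = [F, F]
r6 m[φ6→X14] = [F, F]
r6 m[X5→φ0] = [F, F]
r6 m[X5→φ1] = [F, F]
r6 m[X5→φ2] = [F, F]
r6 m[X5→φ3] = [F, F]
r6 m[X5→φ6] = [F, F]
r6 m[X1→φ0] = [F, F]
r6 m[X1→φ3] = [F, F]
r6 m[X1→φ4] = [F, F]
r6 m[X11→φ1] = [F, F]
r6 m[X11→φ4] = [F, F]
r6 m[X11→φ5] = [F, F]
r6 m[X14→φ2] = [F, F]
r6 m[X14→φ5] = [F, F]
r6 m[X14→φ6] = [F, F]
r7 m[φ0→X5] = [F, F]
r7 m[φ0→X1] = [F, F]
r7 m[φ1→X5] = [F, F]
r7 m[φ1→X11] = [F, F]
r7 m[φ2→X5] = [F, F]
r7 m[φ2→X14] = [F, F]
r7 m[φ3→X5] = [F, F]
r7 m[φ3→X1] = [F, F]
r7 m[φ4→X1] = [F, F]
r7 m[φ4→X11] = [F, F]
r7 m[φ5→X11] = [F, F]
r7 m[φ5→X14] = [F, F]
r7 m[φ6→X5] = [F, F]
r7 m[φ6→X14] = [F, F]
r7 m[X5→φ0] = [F, F]
r7 m[X5→φ1] = [F, F]
r7 m[X5→φ2] = [F, F]
r7 m[X5→φ3] = [F, F]
r7 m[X5→φ6] = [F, F]
r7 m[X1→φ0] = [F, F]
r7 m[X1→φ3] = [F, F]
r7 m[X1→φ4] = [F, F]
r7 m[X11→φ1] = [F, F]
r7 m[X11→φ4] = [F, F]
r7 m[X11→φ5] = [F, F]
r7 m[X14→φ2] = [F, F]
r7 m[X14→φ5] = [F, F]
r7 m[X14→φ6] = [F, F]
r8 m[φ0→X5] = [F, F]
r8 m[φ0→X1] = [F, F]
r8 m[φ1→X5] = [F, F]
r8 m[φ1→X11] = [F, F]
r8 m[φ2→X5] = [F, F]
r8 m[φ2→X14] = [F, F]
r8 m[φ3→X5] = [F, F]
r8 m[φ3→X1] = [F, F]
r8 m[φ4→X1] = [F, F]
r8 m[φ4→X11] = [F, F]
r8 m[φ5→X11] = [F, F]
r8 m[φ5→X14] = [F, F]
r8 m[φ6→X5] = [F, F]
r8 m[φ6→X14] = [F, F]
r8 m[X5→φ0] = [F, F]
r8 m[X5→φ1] = [F, F]
r8 m[X5→φ2] = [F, F]
r8 m[X5→φ3] = [F, F]
r8 m[X5→φ6] = [F, F]
r8 m[X1→φ0] = [F, F]
r8 m[X1→φ3] = [F, F]
r8 m[X1→φ4] = [F, F]
r8 m[X11→φ1] = [F, F]
r8 m[X11→φ4] = [F, F]
r8 m[X11→φ5] = [F, F]
r8 m[X14→φ2] = [F, F]
r8 m[X14→φ5] = [F, F]
r8 m[X14→φ6] = [F, F]
r9 m[φ0→X5] = [F, F]
r9 m[φ0→X1] = [F, F]
r9 m[φ1→X5] = [F, F]
r9 m[φ1→X11] = [F, F]
r9 m[φ2→X5] = [F, F]
r9 m[φ2→X14] = [F, F]
r9 m[φ3→X5] = [F, F]
r9 m[φ3→X1] = [F, F]
r9 m[φ4→X1] = [F, F]
r9 m[φ4→X11] = [F, F]
r9 m[φ5→X11] = [F, F]
r9 m[φ5→X14] = [F, F]
r9 m[φ6→X5] = [F, F]
r9 m[φ6→X14] = [F, F]
r9 m[X5→φ0] = [F, F]
r9 m[X5→φ1] = [F, F]
r9 m[X5→φ2] = [F, F]
r9 m[X5→φ3] = [F, F]
r9 m[X5→φ6] = [F, F]
r9 m[X1→φ0] = [F, F]
r9 m[X1→φ3] = [F, F]
r9 m[X1→φ4] = [F, F]
r9 m[X11→φ1] = [F, F]
r9 m[X11→φ4] = [F, F]
r9 m[X11→φ5] = [F, F]
r9 m[X14→φ2] = [F, F]
r9 m[X14→φ5] = [F, F]
r9 m[X14→φ6] = [F, F]
r10 m[φ0→X5] = [F, F]
r10 m[φ0→X1] = [F, F]
r10 m[φ1→X5] = [F, F]
r10 m[φ1→X11] = [F, F]
r10 m[φ2→X5] = [F, F]
r10 m[φ2→X14] = [F, F]
r10 m[φ3→X5] = [F, F]
r10 m[φ3→X1] = [F, F]
r10 m[φ4→X1] = [F, F]
r10 m[φ4→X11] = [F, F]
r10 m[φ5→X11] = [F, F]
r10 m[φ5→X14] = [F, F]
r10 m[φ6→X5] = [F, F]
r10 m[φ6→X14] = [F, F]
r10 m[X5→φ0] = [F, F]
r10 m[X5→φ1] = [F, F]
r10 m[X5→φ2] = [F, F]
r10 m[X5→φ3] = [F, F]
r10 m[X5→φ6] = [F, F]
r10 m[X1→φ0] = [F, F]
r10 m[X1→φ3] = [F, F]
r10 m[X1→φ4] = [F, F]
r10 m[X11→φ1] = [F, F]
r10 m[X11→φ4] = [F, F]
r10 m[X11→φ5] = [F, F]
r10 m[X14→φ2] = [F, F]
r10 m[X14→φ5] = [F, F]
r10 m[X14→φ6] = [F, F]
r11 m[φ0→X5] = [F, F]
r11 m[φ0→X1] = [F, F]
r11 m[φ1→X5] = [F, F]
r11 m[φ1→X11] = [F, F]
r11 m[φ2→X5] = [F, F]
r11 m[φ2→X14] = [F, F]
r11 m[φ3→X5] = [F, F]
r11 m[φ3→X1] = [F, F]
r11 m[φ4→X1] = [F, F]
r11 m[φ4→X11] = [F, F]
r11 m[φ5→X11] = [F, F]
r11 m[φ5→X14] = [F, F]
r11 m[φ6→X5] = [F, F]
r11 m[φ6→X14] = [F, F]
r11 m[X5→φ0] = [F, F]
r11 m[X5→φ1] = [F, F]
r11 m[X5→φ2] = [F, F]
r11 m[X5→φ3] = [F, F]
r11 m[X5→φ6] = [F, F]
r11 m[X1→φ0] = [F, F]
r11 m[X1→φ3] = [F, F]
r11 m[X1→φ4] = [F, F]
r11 m[X11→φ1] = [F, F]
r11 m[X11→φ4] = [F, F]
r11 m[X11→φ5] = [F, F]
r11 m[X14→φ2] = [F, F]
r11 m[X14→φ5] = [F, F]
r11 m[X14→φ6] = [F, F]
fixed point reached at round 8

message @ round 11 = [F, F]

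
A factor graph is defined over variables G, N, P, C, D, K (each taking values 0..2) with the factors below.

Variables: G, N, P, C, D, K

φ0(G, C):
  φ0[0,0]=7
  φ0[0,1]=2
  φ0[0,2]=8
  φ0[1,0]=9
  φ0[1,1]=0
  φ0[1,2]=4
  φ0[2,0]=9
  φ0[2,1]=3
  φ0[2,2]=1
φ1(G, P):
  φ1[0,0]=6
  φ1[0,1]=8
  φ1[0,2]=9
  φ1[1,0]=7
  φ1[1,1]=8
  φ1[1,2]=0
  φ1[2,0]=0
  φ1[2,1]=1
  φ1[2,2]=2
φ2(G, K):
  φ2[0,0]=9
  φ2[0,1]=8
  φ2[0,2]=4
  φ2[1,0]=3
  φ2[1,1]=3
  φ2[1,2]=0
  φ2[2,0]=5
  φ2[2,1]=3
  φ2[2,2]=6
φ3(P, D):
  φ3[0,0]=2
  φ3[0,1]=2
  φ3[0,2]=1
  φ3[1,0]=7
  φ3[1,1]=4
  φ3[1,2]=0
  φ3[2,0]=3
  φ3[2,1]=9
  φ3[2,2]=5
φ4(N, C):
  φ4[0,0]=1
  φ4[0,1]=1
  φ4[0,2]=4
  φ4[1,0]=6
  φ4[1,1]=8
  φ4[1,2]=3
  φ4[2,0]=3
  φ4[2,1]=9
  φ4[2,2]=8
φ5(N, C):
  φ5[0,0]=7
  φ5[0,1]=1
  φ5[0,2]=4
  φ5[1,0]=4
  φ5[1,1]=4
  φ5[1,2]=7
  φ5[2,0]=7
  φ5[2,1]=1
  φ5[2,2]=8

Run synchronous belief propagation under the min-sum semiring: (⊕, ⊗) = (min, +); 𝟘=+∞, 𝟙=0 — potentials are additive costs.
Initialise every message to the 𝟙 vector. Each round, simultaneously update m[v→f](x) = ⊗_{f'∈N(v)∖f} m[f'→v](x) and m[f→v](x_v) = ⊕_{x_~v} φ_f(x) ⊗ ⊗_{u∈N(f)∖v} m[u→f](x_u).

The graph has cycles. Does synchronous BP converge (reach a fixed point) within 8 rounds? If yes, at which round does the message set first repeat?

init: all messages = 𝟙 over 3 values
r1 m[φ0→G] = [2, 0, 1]
r1 m[φ0→C] = [7, 0, 1]
r1 m[φ1→G] = [6, 0, 0]
r1 m[φ1→P] = [0, 1, 0]
r1 m[φ2→G] = [4, 0, 3]
r1 m[φ2→K] = [3, 3, 0]
r1 m[φ3→P] = [1, 0, 3]
r1 m[φ3→D] = [2, 2, 0]
r1 m[φ4→N] = [1, 3, 3]
r1 m[φ4→C] = [1, 1, 3]
r1 m[φ5→N] = [1, 4, 1]
r1 m[φ5→C] = [4, 1, 4]
r1 m[G→φ0] = [0, 0, 0]
r1 m[G→φ1] = [0, 0, 0]
r1 m[G→φ2] = [0, 0, 0]
r1 m[N→φ4] = [0, 0, 0]
r1 m[N→φ5] = [0, 0, 0]
r1 m[P→φ1] = [0, 0, 0]
r1 m[P→φ3] = [0, 0, 0]
r1 m[C→φ0] = [0, 0, 0]
r1 m[C→φ4] = [0, 0, 0]
r1 m[C→φ5] = [0, 0, 0]
r1 m[D→φ3] = [0, 0, 0]
r1 m[K→φ2] = [0, 0, 0]
r2 m[φ0→G] = [2, 0, 1]
r2 m[φ0→C] = [7, 0, 1]
r2 m[φ1→G] = [6, 0, 0]
r2 m[φ1→P] = [0, 1, 0]
r2 m[φ2→G] = [4, 0, 3]
r2 m[φ2→K] = [3, 3, 0]
r2 m[φ3→P] = [1, 0, 3]
r2 m[φ3→D] = [2, 2, 0]
r2 m[φ4→N] = [1, 3, 3]
r2 m[φ4→C] = [1, 1, 3]
r2 m[φ5→N] = [1, 4, 1]
r2 m[φ5→C] = [4, 1, 4]
r2 m[G→φ0] = [10, 0, 3]
r2 m[G→φ1] = [6, 0, 4]
r2 m[G→φ2] = [8, 0, 1]
r2 m[N→φ4] = [1, 4, 1]
r2 m[N→φ5] = [1, 3, 3]
r2 m[P→φ1] = [1, 0, 3]
r2 m[P→φ3] = [0, 1, 0]
r2 m[C→φ0] = [5, 2, 7]
r2 m[C→φ4] = [11, 1, 5]
r2 m[C→φ5] = [8, 1, 4]
r2 m[D→φ3] = [0, 0, 0]
r2 m[K→φ2] = [0, 0, 0]
r3 m[φ0→G] = [4, 2, 5]
r3 m[φ0→C] = [9, 0, 4]
r3 m[φ1→G] = [7, 3, 1]
r3 m[φ1→P] = [4, 5, 0]
r3 m[φ2→G] = [4, 0, 3]
r3 m[φ2→K] = [3, 3, 0]
r3 m[φ3→P] = [1, 0, 3]
r3 m[φ3→D] = [2, 2, 1]
r3 m[φ4→N] = [2, 8, 10]
r3 m[φ4→C] = [2, 2, 5]
r3 m[φ5→N] = [2, 5, 2]
r3 m[φ5→C] = [7, 2, 5]
r3 m[G→φ0] = [10, 0, 3]
r3 m[G→φ1] = [6, 0, 4]
r3 m[G→φ2] = [8, 0, 1]
r3 m[N→φ4] = [1, 4, 1]
r3 m[N→φ5] = [1, 3, 3]
r3 m[P→φ1] = [1, 0, 3]
r3 m[P→φ3] = [0, 1, 0]
r3 m[C→φ0] = [5, 2, 7]
r3 m[C→φ4] = [11, 1, 5]
r3 m[C→φ5] = [8, 1, 4]
r3 m[D→φ3] = [0, 0, 0]
r3 m[K→φ2] = [0, 0, 0]
r4 m[φ0→G] = [4, 2, 5]
r4 m[φ0→C] = [9, 0, 4]
r4 m[φ1→G] = [7, 3, 1]
r4 m[φ1→P] = [4, 5, 0]
r4 m[φ2→G] = [4, 0, 3]
r4 m[φ2→K] = [3, 3, 0]
r4 m[φ3→P] = [1, 0, 3]
r4 m[φ3→D] = [2, 2, 1]
r4 m[φ4→N] = [2, 8, 10]
r4 m[φ4→C] = [2, 2, 5]
r4 m[φ5→N] = [2, 5, 2]
r4 m[φ5→C] = [7, 2, 5]
r4 m[G→φ0] = [11, 3, 4]
r4 m[G→φ1] = [8, 2, 8]
r4 m[G→φ2] = [11, 5, 6]
r4 m[N→φ4] = [2, 5, 2]
r4 m[N→φ5] = [2, 8, 10]
r4 m[P→φ1] = [1, 0, 3]
r4 m[P→φ3] = [4, 5, 0]
r4 m[C→φ0] = [9, 4, 10]
r4 m[C→φ4] = [16, 2, 9]
r4 m[C→φ5] = [11, 2, 9]
r4 m[D→φ3] = [0, 0, 0]
r4 m[K→φ2] = [0, 0, 0]
r5 m[φ0→G] = [6, 4, 7]
r5 m[φ0→C] = [12, 3, 5]
r5 m[φ1→G] = [7, 3, 1]
r5 m[φ1→P] = [8, 9, 2]
r5 m[φ2→G] = [4, 0, 3]
r5 m[φ2→K] = [8, 8, 5]
r5 m[φ3→P] = [1, 0, 3]
r5 m[φ3→D] = [3, 6, 5]
r5 m[φ4→N] = [3, 10, 11]
r5 m[φ4→C] = [3, 3, 6]
r5 m[φ5→N] = [3, 6, 3]
r5 m[φ5→C] = [9, 3, 6]
r5 m[G→φ0] = [11, 3, 4]
r5 m[G→φ1] = [8, 2, 8]
r5 m[G→φ2] = [11, 5, 6]
r5 m[N→φ4] = [2, 5, 2]
r5 m[N→φ5] = [2, 8, 10]
r5 m[P→φ1] = [1, 0, 3]
r5 m[P→φ3] = [4, 5, 0]
r5 m[C→φ0] = [9, 4, 10]
r5 m[C→φ4] = [16, 2, 9]
r5 m[C→φ5] = [11, 2, 9]
r5 m[D→φ3] = [0, 0, 0]
r5 m[K→φ2] = [0, 0, 0]
r6 m[φ0→G] = [6, 4, 7]
r6 m[φ0→C] = [12, 3, 5]
r6 m[φ1→G] = [7, 3, 1]
r6 m[φ1→P] = [8, 9, 2]
r6 m[φ2→G] = [4, 0, 3]
r6 m[φ2→K] = [8, 8, 5]
r6 m[φ3→P] = [1, 0, 3]
r6 m[φ3→D] = [3, 6, 5]
r6 m[φ4→N] = [3, 10, 11]
r6 m[φ4→C] = [3, 3, 6]
r6 m[φ5→N] = [3, 6, 3]
r6 m[φ5→C] = [9, 3, 6]
r6 m[G→φ0] = [11, 3, 4]
r6 m[G→φ1] = [10, 4, 10]
r6 m[G→φ2] = [13, 7, 8]
r6 m[N→φ4] = [3, 6, 3]
r6 m[N→φ5] = [3, 10, 11]
r6 m[P→φ1] = [1, 0, 3]
r6 m[P→φ3] = [8, 9, 2]
r6 m[C→φ0] = [12, 6, 12]
r6 m[C→φ4] = [21, 6, 11]
r6 m[C→φ5] = [15, 6, 11]
r6 m[D→φ3] = [0, 0, 0]
r6 m[K→φ2] = [0, 0, 0]
r7 m[φ0→G] = [8, 6, 9]
r7 m[φ0→C] = [12, 3, 5]
r7 m[φ1→G] = [7, 3, 1]
r7 m[φ1→P] = [10, 11, 4]
r7 m[φ2→G] = [4, 0, 3]
r7 m[φ2→K] = [10, 10, 7]
r7 m[φ3→P] = [1, 0, 3]
r7 m[φ3→D] = [5, 10, 7]
r7 m[φ4→N] = [7, 14, 15]
r7 m[φ4→C] = [4, 4, 7]
r7 m[φ5→N] = [7, 10, 7]
r7 m[φ5→C] = [10, 4, 7]
r7 m[G→φ0] = [11, 3, 4]
r7 m[G→φ1] = [10, 4, 10]
r7 m[G→φ2] = [13, 7, 8]
r7 m[N→φ4] = [3, 6, 3]
r7 m[N→φ5] = [3, 10, 11]
r7 m[P→φ1] = [1, 0, 3]
r7 m[P→φ3] = [8, 9, 2]
r7 m[C→φ0] = [12, 6, 12]
r7 m[C→φ4] = [21, 6, 11]
r7 m[C→φ5] = [15, 6, 11]
r7 m[D→φ3] = [0, 0, 0]
r7 m[K→φ2] = [0, 0, 0]
r8 m[φ0→G] = [8, 6, 9]
r8 m[φ0→C] = [12, 3, 5]
r8 m[φ1→G] = [7, 3, 1]
r8 m[φ1→P] = [10, 11, 4]
r8 m[φ2→G] = [4, 0, 3]
r8 m[φ2→K] = [10, 10, 7]
r8 m[φ3→P] = [1, 0, 3]
r8 m[φ3→D] = [5, 10, 7]
r8 m[φ4→N] = [7, 14, 15]
r8 m[φ4→C] = [4, 4, 7]
r8 m[φ5→N] = [7, 10, 7]
r8 m[φ5→C] = [10, 4, 7]
r8 m[G→φ0] = [11, 3, 4]
r8 m[G→φ1] = [12, 6, 12]
r8 m[G→φ2] = [15, 9, 10]
r8 m[N→φ4] = [7, 10, 7]
r8 m[N→φ5] = [7, 14, 15]
r8 m[P→φ1] = [1, 0, 3]
r8 m[P→φ3] = [10, 11, 4]
r8 m[C→φ0] = [14, 8, 14]
r8 m[C→φ4] = [22, 7, 12]
r8 m[C→φ5] = [16, 7, 12]
r8 m[D→φ3] = [0, 0, 0]
r8 m[K→φ2] = [0, 0, 0]
no fixed point within 8 rounds

NOT CONVERGED within 8 rounds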